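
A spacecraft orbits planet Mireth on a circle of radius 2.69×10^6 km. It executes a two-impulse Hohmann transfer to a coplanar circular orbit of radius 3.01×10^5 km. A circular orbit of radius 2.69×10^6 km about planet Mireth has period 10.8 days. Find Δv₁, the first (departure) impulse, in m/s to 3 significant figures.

From Kepler's third law T² = 4π²r³/μ at r = 2.69×10^6 km, T = 10.8 days = 10.8 × 86400 s = 9.3312×10^5 s: μ = 4π²r³/T² = 8.82555×10^8 km³/s².
Transfer-ellipse semi-major axis a_t = (r₁ + r₂)/2 = (2.690×10^6 + 3.010×10^5)/2 = 1.4955×10^6 km.
On the circular orbit at r = 2.690×10^6 km, v_c = √(μ/r) = 18.113 km/s.
Vis-viva on the transfer ellipse at r = 2.690×10^6 km gives v_t = √[μ(2/r − 1/a_t)] = 8.1261 km/s.
Δv₁ = |v_t − v_c| = |8.1261 − 18.113| = 9.987 km/s.

Δv₁ = 9990 m/s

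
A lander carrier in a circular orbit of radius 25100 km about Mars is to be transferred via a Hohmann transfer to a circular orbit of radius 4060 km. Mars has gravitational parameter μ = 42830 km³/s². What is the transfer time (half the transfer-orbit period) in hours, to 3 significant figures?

t = 7.42 hours

The Hohmann ellipse has a_t = (r₁ + r₂)/2 = 14580 km.
By Kepler's third law the transfer-orbit period is T = 2π√(a_t³/μ), so t = T/2 = 26720 s.
Converting: 26720 s ÷ 3600 s/hour = 7.42 hours.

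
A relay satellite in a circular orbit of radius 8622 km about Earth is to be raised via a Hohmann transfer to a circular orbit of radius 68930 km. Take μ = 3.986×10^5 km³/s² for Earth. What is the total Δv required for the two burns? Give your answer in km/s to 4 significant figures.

Semi-major axis of the transfer orbit: a_t = (8622 + 68930)/2 = 38776 km.
At r₁ the circular-orbit speed is v₁ = √(μ/r₁) = 6.799 km/s.
On the transfer ellipse at r₁, v² = μ(2/r − 1/a) gives v_p = √[μ(2/r₁ − 1/a_t)] = 9.065 km/s.
First burn Δv₁ = |v_p − v₁| = 2.266 km/s.
Circular speed at r₂: v₂ = √(μ/r₂) = 2.405 km/s.
Transfer-orbit speed at r₂: v_a = √[μ(2/r₂ − 1/a_t)] = 1.134 km/s.
Second burn Δv₂ = |v₂ − v_a| = 1.271 km/s.
Δv = Δv₁ + Δv₂ = 2.266 + 1.271 = 3.537 km/s.

Δv = 3.537 km/s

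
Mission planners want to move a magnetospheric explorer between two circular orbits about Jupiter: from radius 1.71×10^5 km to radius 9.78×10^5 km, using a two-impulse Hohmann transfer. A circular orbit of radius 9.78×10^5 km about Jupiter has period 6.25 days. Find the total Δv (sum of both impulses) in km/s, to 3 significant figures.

From Kepler's third law T² = 4π²r³/μ at r = 9.78×10^5 km, T = 6.25 days = 6.25 × 86400 s = 5.400×10^5 s: μ = 4π²r³/T² = 1.26645×10^8 km³/s².
The Hohmann ellipse has a_t = (r₁ + r₂)/2 = 5.745×10^5 km.
At r₁ the circular-orbit speed is v₁ = √(μ/r₁) = 27.2142 km/s.
Transfer-orbit speed at r₁ (v² = μ(2/r − 1/a)): v_p = √[μ(2/r₁ − 1/a_t)] = 35.5076 km/s.
First burn Δv₁ = |v_p − v₁| = 8.293 km/s.
At r₂, v₂ = √(μ/r₂) = 11.3795 km/s.
Transfer-orbit speed at r₂: v_a = √[μ(2/r₂ − 1/a_t)] = 6.20838 km/s.
Second burn Δv₂ = |v₂ − v_a| = 5.171 km/s.
Total Δv = Δv₁ + Δv₂ = 13.46 km/s.

Δv = 13.5 km/s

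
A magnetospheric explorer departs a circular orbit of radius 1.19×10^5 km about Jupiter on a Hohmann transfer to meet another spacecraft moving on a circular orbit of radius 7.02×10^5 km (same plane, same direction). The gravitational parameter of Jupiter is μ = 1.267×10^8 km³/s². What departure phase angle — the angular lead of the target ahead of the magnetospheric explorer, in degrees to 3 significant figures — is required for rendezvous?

φ = 99.5°

Semi-major axis of the transfer orbit: a_t = (1.190×10^5 + 7.020×10^5)/2 = 4.105×10^5 km.
The half-period of the transfer ellipse is t = π√(a_t³/μ) = 73406 s.
Target angular speed ω₂ = √(μ/r₂³) = 1.9137×10^-5 rad/s.
Angle swept by the target during transfer: ω₂·t = 1.4048 rad = 80.49°.
The magnetospheric explorer traverses 180° on the transfer ellipse, so the target must lead by 180° − 80.49° = 99.5°.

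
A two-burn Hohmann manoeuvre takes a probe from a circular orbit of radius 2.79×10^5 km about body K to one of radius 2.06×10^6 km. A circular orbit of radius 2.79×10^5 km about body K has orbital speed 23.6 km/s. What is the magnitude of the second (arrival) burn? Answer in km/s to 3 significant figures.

From the circular-orbit relation v² = μ/r at r = 2.79×10^5 km: μ = v²r = (23.6)² × 2.79×10^5 = 1.55392×10^8 km³/s².
Semi-major axis of the transfer orbit: a_t = (2.790×10^5 + 2.060×10^6)/2 = 1.1695×10^6 km.
Circular speed at r = 2.060×10^6 km: v_c = √(μ/r) = 8.685 km/s.
Transfer-orbit speed at the same r (vis-viva, a = a_t): v_t = √[μ(2/r − 1/a_t)] = 4.242 km/s.
Δv₂ = |v_t − v_c| = |4.242 − 8.685| = 4.443 km/s.

Δv₂ = 4.44 km/s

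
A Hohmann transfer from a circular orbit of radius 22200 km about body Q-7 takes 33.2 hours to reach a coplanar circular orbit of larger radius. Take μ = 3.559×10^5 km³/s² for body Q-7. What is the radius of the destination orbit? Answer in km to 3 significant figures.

Transfer time t = 33.2 hours = 1.1952×10^5 s, and t = π√(a_t³/μ).
So a_t = (μ t²/π²)^(1/3) = (3.559×10^5 × (1.1952×10^5)² / π²)^(1/3) = 80162 km.
Since a_t = (r₁ + r₂)/2, r₂ = 2a_t − r₁ = 2×80162 − 22200 = 1.38124×10^5 km.

r₂ = 1.38×10^5 km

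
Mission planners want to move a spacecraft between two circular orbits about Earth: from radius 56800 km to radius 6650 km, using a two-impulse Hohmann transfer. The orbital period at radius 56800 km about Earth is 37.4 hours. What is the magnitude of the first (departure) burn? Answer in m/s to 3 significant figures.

Δv₁ = 1440 m/s

From Kepler's third law T² = 4π²r³/μ at r = 56800 km, T = 37.4 hours = 37.4 × 3600 s = 1.3464×10^5 s: μ = 4π²r³/T² = 3.99077×10^5 km³/s².
Transfer-ellipse semi-major axis a_t = (r₁ + r₂)/2 = (56800 + 6650)/2 = 31725 km.
Circular speed at r = 56800 km: v_c = √(μ/r) = 2.651 km/s.
Vis-viva on the transfer ellipse at r = 56800 km gives v_t = √[μ(2/r − 1/a_t)] = 1.214 km/s.
Δv₁ = |v_t − v_c| = |1.214 − 2.651| = 1.437 km/s.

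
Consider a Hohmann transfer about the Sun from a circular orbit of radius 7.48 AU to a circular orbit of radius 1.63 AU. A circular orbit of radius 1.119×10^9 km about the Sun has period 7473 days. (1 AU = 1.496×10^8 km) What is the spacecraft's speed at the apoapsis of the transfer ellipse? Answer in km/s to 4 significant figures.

From Kepler's third law T² = 4π²r³/μ at r = 1.119×10^9 km, T = 7473 days = 7473 × 86400 s = 6.456672×10^8 s: μ = 4π²r³/T² = 1.32688×10^11 km³/s².
In km: r₁ = 7.48 × 1.496×10^8 = 1.119008×10^9 km; r₂ = 1.63 × 1.496×10^8 = 2.43848×10^8 km.
Transfer-ellipse semi-major axis a_t = (r₁ + r₂)/2 = (1.119008×10^9 + 2.43848×10^8)/2 = 6.81428×10^8 km.
At apoapsis, r = 1.119008×10^9 km.
Applying v² = μ(2/r − 1/a_t): v = 6.514 km/s.

v = 6.514 km/s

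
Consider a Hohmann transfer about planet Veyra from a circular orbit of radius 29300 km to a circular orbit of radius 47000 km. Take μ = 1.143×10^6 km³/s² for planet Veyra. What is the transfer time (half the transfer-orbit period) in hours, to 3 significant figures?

Semi-major axis of the transfer orbit: a_t = (29300 + 47000)/2 = 38150 km.
By Kepler's third law the transfer-orbit period is T = 2π√(a_t³/μ), so t = T/2 = 21900 s.
Converting: 21900 s ÷ 3600 s/hour = 6.08 hours.

t = 6.08 hours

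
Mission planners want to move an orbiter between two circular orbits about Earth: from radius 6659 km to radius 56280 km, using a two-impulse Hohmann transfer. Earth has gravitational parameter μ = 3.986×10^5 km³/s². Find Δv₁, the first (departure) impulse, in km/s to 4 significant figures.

Δv₁ = 2.610 km/s

Semi-major axis of the transfer orbit: a_t = (6659 + 56280)/2 = 31469.5 km.
On the circular orbit at r = 6659 km, v_c = √(μ/r) = 7.7368 km/s.
Vis-viva on the transfer ellipse at r = 6659 km gives v_t = √[μ(2/r − 1/a_t)] = 10.347 km/s.
Δv₁ = |v_t − v_c| = |10.347 − 7.7368| = 2.610 km/s.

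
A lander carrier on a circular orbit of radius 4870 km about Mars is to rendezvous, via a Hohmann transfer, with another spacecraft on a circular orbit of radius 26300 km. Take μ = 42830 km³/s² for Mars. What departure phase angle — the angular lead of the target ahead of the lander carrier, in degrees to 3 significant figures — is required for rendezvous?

φ = 97.9°

Semi-major axis of the transfer orbit: a_t = (4870 + 26300)/2 = 15585 km.
The half-period of the transfer ellipse is t = π√(a_t³/μ) = 29535 s.
Target angular speed ω₂ = √(μ/r₂³) = 4.8522×10^-5 rad/s.
Angle swept by the target during transfer: ω₂·t = 1.4331 rad = 82.11°.
Arrival is 180° from departure on the ellipse, so φ = 180° − 82.11° = 97.9°.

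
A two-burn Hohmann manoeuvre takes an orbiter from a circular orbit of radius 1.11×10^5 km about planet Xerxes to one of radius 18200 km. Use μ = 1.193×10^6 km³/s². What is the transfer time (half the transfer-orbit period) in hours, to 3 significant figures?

The Hohmann ellipse has a_t = (r₁ + r₂)/2 = 64600 km.
Half the transfer-orbit period gives t = π√(a_t³/μ) = 47230 s.
Converting: 47230 s ÷ 3600 s/hour = 13.1 hours.

t = 13.1 hours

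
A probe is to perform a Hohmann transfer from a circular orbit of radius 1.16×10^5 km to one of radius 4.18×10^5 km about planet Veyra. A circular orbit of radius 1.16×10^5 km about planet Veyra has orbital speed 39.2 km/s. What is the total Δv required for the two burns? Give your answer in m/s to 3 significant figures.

Δv = 16900 m/s

From the circular-orbit relation v² = μ/r at r = 1.16×10^5 km: μ = v²r = (39.2)² × 1.16×10^5 = 1.78250×10^8 km³/s².
Semi-major axis of the transfer orbit: a_t = (1.160×10^5 + 4.180×10^5)/2 = 2.670×10^5 km.
Circular speed at r₁: v₁ = √(μ/r₁) = √(1.78250×10^8/1.160×10^5) = 39.200 km/s.
On the transfer ellipse at r₁, vis-viva equation gives v_p = √[μ(2/r₁ − 1/a_t)] = 49.048 km/s.
First burn Δv₁ = |v_p − v₁| = 9.848 km/s.
Circular speed at r₂: v₂ = √(μ/r₂) = 20.650 km/s.
Transfer-orbit speed at r₂: v_a = √[μ(2/r₂ − 1/a_t)] = 13.611 km/s.
Second burn Δv₂ = |v₂ − v_a| = 7.039 km/s.
Δv = Δv₁ + Δv₂ = 9.848 + 7.039 = 16.89 km/s.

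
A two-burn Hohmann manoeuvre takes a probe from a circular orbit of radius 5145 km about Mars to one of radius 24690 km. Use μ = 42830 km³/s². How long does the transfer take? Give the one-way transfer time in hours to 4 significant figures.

t = 7.683 hours

Semi-major axis of the transfer orbit: a_t = (5145 + 24690)/2 = 14917.5 km.
Half the transfer-orbit period gives t = π√(a_t³/μ) = 27660 s.
Converting: 27660 s ÷ 3600 s/hour = 7.683 hours.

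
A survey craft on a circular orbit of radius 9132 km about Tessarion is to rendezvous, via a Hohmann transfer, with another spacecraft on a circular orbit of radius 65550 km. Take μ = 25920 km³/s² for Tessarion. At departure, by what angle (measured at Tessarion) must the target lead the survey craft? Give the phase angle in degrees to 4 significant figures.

φ = 102.6°

The Hohmann ellipse has a_t = (r₁ + r₂)/2 = 37341 km.
Transfer time t = π√(a_t³/μ) = 1.408×10^5 s.
The target's mean motion on its circular orbit is ω₂ = √(μ/r₂³) = 9.593×10^-6 rad/s.
Angle swept by the target during transfer: ω₂·t = 1.3507 rad = 77.39°.
Arrival is 180° from departure on the ellipse, so φ = 180° − 77.39° = 102.6°.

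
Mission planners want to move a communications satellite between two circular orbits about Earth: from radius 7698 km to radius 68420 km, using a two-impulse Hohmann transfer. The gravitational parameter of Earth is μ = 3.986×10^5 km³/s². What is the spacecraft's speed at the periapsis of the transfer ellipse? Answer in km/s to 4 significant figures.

v = 9.648 km/s

The Hohmann ellipse has a_t = (r₁ + r₂)/2 = 38059 km.
At periapsis, r = 7698 km.
Applying v² = μ(2/r − 1/a_t): v = 9.648 km/s.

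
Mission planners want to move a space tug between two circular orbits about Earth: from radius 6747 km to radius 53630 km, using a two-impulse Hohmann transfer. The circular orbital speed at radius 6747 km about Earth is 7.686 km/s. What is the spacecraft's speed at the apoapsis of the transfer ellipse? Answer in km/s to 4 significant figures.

From the circular-orbit relation v² = μ/r at r = 6747 km: μ = v²r = (7.686)² × 6747 = 3.98576×10^5 km³/s².
Semi-major axis of the transfer orbit: a_t = (6747 + 53630)/2 = 30188.5 km.
The apoapsis of the transfer ellipse is at r = 53630 km.
Vis-viva: v = √[μ(2/r − 1/a_t)] = √[3.98576×10^5 × (2/53630 − 1/30188.5)] = 1.289 km/s.

v = 1.289 km/s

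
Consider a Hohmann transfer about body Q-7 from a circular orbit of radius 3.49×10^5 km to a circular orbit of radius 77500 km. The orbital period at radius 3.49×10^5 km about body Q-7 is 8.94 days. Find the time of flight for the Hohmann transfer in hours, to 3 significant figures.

t = 51.2 hours

From Kepler's third law T² = 4π²r³/μ at r = 3.49×10^5 km, T = 8.94 days = 8.94 × 86400 s = 7.72416×10^5 s: μ = 4π²r³/T² = 2.81277×10^6 km³/s².
Semi-major axis of the transfer orbit: a_t = (3.490×10^5 + 77500)/2 = 2.1325×10^5 km.
Half the transfer-orbit period gives t = π√(a_t³/μ) = 1.8447×10^5 s.
Converting: 1.8447×10^5 s ÷ 3600 s/hour = 51.2 hours.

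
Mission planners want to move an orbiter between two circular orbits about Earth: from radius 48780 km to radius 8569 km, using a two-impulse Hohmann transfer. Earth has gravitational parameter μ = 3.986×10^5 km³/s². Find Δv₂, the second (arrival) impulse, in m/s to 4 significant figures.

The Hohmann ellipse has a_t = (r₁ + r₂)/2 = 28674.5 km.
Circular speed at r = 8569 km: v_c = √(μ/r) = 6.8203 km/s.
Vis-viva on the transfer ellipse at r = 8569 km gives v_t = √[μ(2/r − 1/a_t)] = 8.8956 km/s.
Δv₂ = |v_t − v_c| = |8.8956 − 6.8203| = 2.075 km/s.

Δv₂ = 2075 m/s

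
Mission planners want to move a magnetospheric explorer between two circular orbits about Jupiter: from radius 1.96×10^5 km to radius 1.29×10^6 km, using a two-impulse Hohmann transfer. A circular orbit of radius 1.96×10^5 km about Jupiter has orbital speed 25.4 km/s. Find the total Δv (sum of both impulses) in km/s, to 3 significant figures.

Δv = 12.9 km/s

From the circular-orbit relation v² = μ/r at r = 1.96×10^5 km: μ = v²r = (25.4)² × 1.96×10^5 = 1.26451×10^8 km³/s².
Transfer-ellipse semi-major axis a_t = (r₁ + r₂)/2 = (1.960×10^5 + 1.290×10^6)/2 = 7.430×10^5 km.
At r₁ the circular-orbit speed is v₁ = √(μ/r₁) = 25.400 km/s.
On the transfer ellipse at r₁, vis-viva gives v_p = √[μ(2/r₁ − 1/a_t)] = 33.468 km/s.
First burn Δv₁ = |v_p − v₁| = 8.068 km/s.
At r₂, v₂ = √(μ/r₂) = 9.901 km/s.
Transfer-orbit speed at r₂: v_a = √[μ(2/r₂ − 1/a_t)] = 5.085 km/s.
Second burn Δv₂ = |v₂ − v_a| = 4.816 km/s.
Δv = Δv₁ + Δv₂ = 8.068 + 4.816 = 12.88 km/s.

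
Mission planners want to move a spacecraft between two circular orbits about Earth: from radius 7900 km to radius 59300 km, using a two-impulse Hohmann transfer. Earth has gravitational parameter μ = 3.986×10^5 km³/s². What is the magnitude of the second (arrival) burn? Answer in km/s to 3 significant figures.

Transfer-ellipse semi-major axis a_t = (r₁ + r₂)/2 = (7900 + 59300)/2 = 33600 km.
On the circular orbit at r = 59300 km, v_c = √(μ/r) = 2.59263 km/s.
Transfer-orbit speed at the same r (vis-viva, a = a_t): v_t = √[μ(2/r − 1/a_t)] = 1.25714 km/s.
Δv₂ = |v_t − v_c| = |1.25714 − 2.59263| = 1.335 km/s.

Δv₂ = 1.34 km/s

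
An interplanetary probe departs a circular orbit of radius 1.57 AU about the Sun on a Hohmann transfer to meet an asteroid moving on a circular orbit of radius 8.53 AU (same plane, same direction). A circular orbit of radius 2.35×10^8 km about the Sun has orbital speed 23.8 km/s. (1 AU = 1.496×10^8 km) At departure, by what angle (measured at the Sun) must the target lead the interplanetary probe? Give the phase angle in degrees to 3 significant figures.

From the circular-orbit relation v² = μ/r at r = 2.35×10^8 km: μ = v²r = (23.8)² × 2.35×10^8 = 1.33113×10^11 km³/s².
In km: r₁ = 1.57 × 1.496×10^8 = 2.34872×10^8 km; r₂ = 8.53 × 1.496×10^8 = 1.276088×10^9 km.
The Hohmann ellipse has a_t = (r₁ + r₂)/2 = 7.5548×10^8 km.
Transfer time t = π√(a_t³/μ) = 1.788×10^8 s.
Target angular speed ω₂ = √(μ/r₂³) = 8.004×10^-9 rad/s.
Angle swept by the target during transfer: ω₂·t = 1.431 rad = 81.99°.
The interplanetary probe traverses 180° on the transfer ellipse, so the target must lead by 180° − 81.99° = 98.0°.

φ = 98.0°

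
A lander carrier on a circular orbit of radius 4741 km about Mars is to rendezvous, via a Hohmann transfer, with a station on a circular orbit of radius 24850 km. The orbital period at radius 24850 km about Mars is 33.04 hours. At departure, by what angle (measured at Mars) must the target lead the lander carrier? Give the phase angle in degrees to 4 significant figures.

From Kepler's third law T² = 4π²r³/μ at r = 24850 km, T = 33.04 hours = 33.04 × 3600 s = 1.18944×10^5 s: μ = 4π²r³/T² = 42820.7 km³/s².
The Hohmann ellipse has a_t = (r₁ + r₂)/2 = 14795.5 km.
The half-period of the transfer ellipse is t = π√(a_t³/μ) = 27322 s.
Target angular speed ω₂ = √(μ/r₂³) = 5.2825×10^-5 rad/s.
Angle swept by the target during transfer: ω₂·t = 1.4433 rad = 82.69°.
Arrival is 180° from departure on the ellipse, so φ = 180° − 82.69° = 97.31°.

φ = 97.31°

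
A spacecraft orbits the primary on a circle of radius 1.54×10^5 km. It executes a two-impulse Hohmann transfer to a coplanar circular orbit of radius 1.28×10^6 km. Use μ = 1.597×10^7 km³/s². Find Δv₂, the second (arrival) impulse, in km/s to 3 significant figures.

Δv₂ = 1.90 km/s

Transfer-ellipse semi-major axis a_t = (r₁ + r₂)/2 = (1.540×10^5 + 1.280×10^6)/2 = 7.170×10^5 km.
On the circular orbit at r = 1.280×10^6 km, v_c = √(μ/r) = 3.532 km/s.
Vis-viva on the transfer ellipse at r = 1.280×10^6 km gives v_t = √[μ(2/r − 1/a_t)] = 1.637 km/s.
Δv₂ = |v_t − v_c| = |1.637 − 3.532| = 1.895 km/s.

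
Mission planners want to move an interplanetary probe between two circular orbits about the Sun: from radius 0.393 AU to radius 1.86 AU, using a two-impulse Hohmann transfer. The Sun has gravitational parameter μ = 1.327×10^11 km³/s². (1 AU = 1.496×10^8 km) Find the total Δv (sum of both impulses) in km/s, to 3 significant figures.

Δv = 22.5 km/s

In km: r₁ = 0.393 × 1.496×10^8 = 5.87928×10^7 km; r₂ = 1.86 × 1.496×10^8 = 2.78256×10^8 km.
The Hohmann ellipse has a_t = (r₁ + r₂)/2 = 1.685244×10^8 km.
At r₁ the circular-orbit speed is v₁ = √(μ/r₁) = 47.51 km/s.
On the transfer ellipse at r₁, v² = μ(2/r − 1/a) gives v_p = √[μ(2/r₁ − 1/a_t)] = 61.05 km/s.
First burn Δv₁ = |v_p − v₁| = 13.54 km/s.
Circular speed at r₂: v₂ = √(μ/r₂) = 21.838 km/s.
Transfer-orbit speed at r₂: v_a = √[μ(2/r₂ − 1/a_t)] = 12.899 km/s.
Second burn Δv₂ = |v₂ − v_a| = 8.939 km/s.
Δv = Δv₁ + Δv₂ = 13.54 + 8.939 = 22.48 km/s.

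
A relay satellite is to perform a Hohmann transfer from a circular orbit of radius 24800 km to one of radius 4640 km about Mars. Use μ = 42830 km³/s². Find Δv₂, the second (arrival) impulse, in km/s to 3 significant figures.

The Hohmann ellipse has a_t = (r₁ + r₂)/2 = 14720 km.
Circular speed at r = 4640 km: v_c = √(μ/r) = 3.03819 km/s.
Transfer-orbit speed at the same r (vis-viva, a = a_t): v_t = √[μ(2/r − 1/a_t)] = 3.94355 km/s.
Δv₂ = |v_t − v_c| = |3.94355 − 3.03819| = 0.9054 km/s.

Δv₂ = 0.905 km/s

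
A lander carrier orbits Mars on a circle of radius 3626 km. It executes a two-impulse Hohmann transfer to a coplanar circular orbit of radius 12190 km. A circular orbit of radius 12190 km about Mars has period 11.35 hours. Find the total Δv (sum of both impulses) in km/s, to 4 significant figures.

From Kepler's third law T² = 4π²r³/μ at r = 12190 km, T = 11.35 hours = 11.35 × 3600 s = 40860 s: μ = 4π²r³/T² = 42832.6 km³/s².
Semi-major axis of the transfer orbit: a_t = (3626 + 12190)/2 = 7908 km.
At r₁ the circular-orbit speed is v₁ = √(μ/r₁) = 3.43695 km/s.
On the transfer ellipse at r₁, vis-viva gives v_p = √[μ(2/r₁ − 1/a_t)] = 4.26719 km/s.
First burn Δv₁ = |v_p − v₁| = 0.8302 km/s.
At r₂, v₂ = √(μ/r₂) = 1.8745 km/s.
Transfer-orbit speed at r₂: v_a = √[μ(2/r₂ − 1/a_t)] = 1.2693 km/s.
Second burn Δv₂ = |v₂ − v_a| = 0.6052 km/s.
Total Δv = Δv₁ + Δv₂ = 1.435 km/s.

Δv = 1.435 km/s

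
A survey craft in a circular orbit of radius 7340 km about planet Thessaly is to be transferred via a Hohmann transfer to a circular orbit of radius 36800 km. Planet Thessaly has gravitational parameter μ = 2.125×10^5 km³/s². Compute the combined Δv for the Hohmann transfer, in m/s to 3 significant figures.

Δv = 2580 m/s

Semi-major axis of the transfer orbit: a_t = (7340 + 36800)/2 = 22070 km.
At r₁ the circular-orbit speed is v₁ = √(μ/r₁) = 5.380609 km/s.
On the transfer ellipse at r₁, vis-viva gives v_p = √[μ(2/r₁ − 1/a_t)] = 6.947910 km/s.
First burn Δv₁ = |v_p − v₁| = 1.567301 km/s.
At r₂, v₂ = √(μ/r₂) = 2.403010 km/s.
Transfer-orbit speed at r₂: v_a = √[μ(2/r₂ − 1/a_t)] = 1.385806 km/s.
Second burn Δv₂ = |v₂ − v_a| = 1.017204 km/s.
Δv = Δv₁ + Δv₂ = 1.567301 + 1.017204 = 2.585 km/s.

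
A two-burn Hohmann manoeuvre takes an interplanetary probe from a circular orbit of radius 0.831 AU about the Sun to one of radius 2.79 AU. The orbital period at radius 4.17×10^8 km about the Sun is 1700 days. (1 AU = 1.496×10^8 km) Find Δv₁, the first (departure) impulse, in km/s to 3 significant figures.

From Kepler's third law T² = 4π²r³/μ at r = 4.17×10^8 km, T = 1700 days = 1700 × 86400 s = 1.4688×10^8 s: μ = 4π²r³/T² = 1.32691×10^11 km³/s².
In km: r₁ = 0.831 × 1.496×10^8 = 1.243176×10^8 km; r₂ = 2.79 × 1.496×10^8 = 4.17384×10^8 km.
Semi-major axis of the transfer orbit: a_t = (1.243176×10^8 + 4.17384×10^8)/2 = 2.708508×10^8 km.
On the circular orbit at r = 1.243176×10^8 km, v_c = √(μ/r) = 32.670 km/s.
Transfer-orbit speed at the same r (vis-viva, a = a_t): v_t = √[μ(2/r − 1/a_t)] = 40.556 km/s.
Δv₁ = |v_t − v_c| = |40.556 − 32.670| = 7.886 km/s.

Δv₁ = 7.89 km/s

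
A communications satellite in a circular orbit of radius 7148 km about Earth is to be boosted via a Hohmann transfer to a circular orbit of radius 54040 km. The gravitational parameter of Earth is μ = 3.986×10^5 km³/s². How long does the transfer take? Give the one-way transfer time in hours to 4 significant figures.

t = 7.397 hours

Semi-major axis of the transfer orbit: a_t = (7148 + 54040)/2 = 30594 km.
Half the transfer-orbit period gives t = π√(a_t³/μ) = 26630 s.
Converting: 26630 s ÷ 3600 s/hour = 7.397 hours.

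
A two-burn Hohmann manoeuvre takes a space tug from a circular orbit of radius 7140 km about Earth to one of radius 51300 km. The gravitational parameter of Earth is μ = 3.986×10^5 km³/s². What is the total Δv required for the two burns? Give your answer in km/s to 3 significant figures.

The Hohmann ellipse has a_t = (r₁ + r₂)/2 = 29220 km.
Circular speed at r₁: v₁ = √(μ/r₁) = √(3.986×10^5/7140) = 7.472 km/s.
On the transfer ellipse at r₁, v² = μ(2/r − 1/a) gives v_p = √[μ(2/r₁ − 1/a_t)] = 9.900 km/s.
First burn Δv₁ = |v_p − v₁| = 2.428 km/s.
At r₂, v₂ = √(μ/r₂) = 2.7875 km/s.
Transfer-orbit speed at r₂: v_a = √[μ(2/r₂ − 1/a_t)] = 1.3779 km/s.
Second burn Δv₂ = |v₂ − v_a| = 1.410 km/s.
Total Δv = Δv₁ + Δv₂ = 3.838 km/s.

Δv = 3.84 km/s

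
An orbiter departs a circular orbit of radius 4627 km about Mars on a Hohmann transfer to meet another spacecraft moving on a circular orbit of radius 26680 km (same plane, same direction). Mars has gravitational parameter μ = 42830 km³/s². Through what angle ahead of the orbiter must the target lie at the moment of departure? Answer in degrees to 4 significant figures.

φ = 99.11°

Semi-major axis of the transfer orbit: a_t = (4627 + 26680)/2 = 15653.5 km.
The half-period of the transfer ellipse is t = π√(a_t³/μ) = 29730 s.
The target's mean motion on its circular orbit is ω₂ = √(μ/r₂³) = 4.7489×10^-5 rad/s.
Angle swept by the target during transfer: ω₂·t = 1.4118 rad = 80.89°.
The orbiter traverses 180° on the transfer ellipse, so the target must lead by 180° − 80.89° = 99.11°.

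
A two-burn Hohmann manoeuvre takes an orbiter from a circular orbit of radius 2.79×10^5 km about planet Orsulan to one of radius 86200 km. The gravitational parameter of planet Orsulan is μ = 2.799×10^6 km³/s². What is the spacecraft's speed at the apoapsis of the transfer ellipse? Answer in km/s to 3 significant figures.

v = 2.18 km/s

Semi-major axis of the transfer orbit: a_t = (2.790×10^5 + 86200)/2 = 1.826×10^5 km.
At apoapsis, r = 2.790×10^5 km.
Vis-viva: v = √[μ(2/r − 1/a_t)] = √[2.799×10^6 × (2/2.790×10^5 − 1/1.826×10^5)] = 2.176 km/s.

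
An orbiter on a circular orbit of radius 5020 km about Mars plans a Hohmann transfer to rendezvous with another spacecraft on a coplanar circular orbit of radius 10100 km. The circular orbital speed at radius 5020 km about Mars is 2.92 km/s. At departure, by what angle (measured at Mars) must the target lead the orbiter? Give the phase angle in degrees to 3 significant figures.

From the circular-orbit relation v² = μ/r at r = 5020 km: μ = v²r = (2.92)² × 5020 = 42802.5 km³/s².
Semi-major axis of the transfer orbit: a_t = (5020 + 10100)/2 = 7560 km.
The half-period of the transfer ellipse is t = π√(a_t³/μ) = 9981.55 s.
Target angular speed ω₂ = √(μ/r₂³) = 2.03823×10^-4 rad/s.
Angle swept by the target during transfer: ω₂·t = 2.0345 rad = 116.6°.
The orbiter traverses 180° on the transfer ellipse, so the target must lead by 180° − 116.6° = 63.4°.

φ = 63.4°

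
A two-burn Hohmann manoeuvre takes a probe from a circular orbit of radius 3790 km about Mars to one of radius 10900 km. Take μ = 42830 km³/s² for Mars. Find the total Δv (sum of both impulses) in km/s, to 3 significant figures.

Transfer-ellipse semi-major axis a_t = (r₁ + r₂)/2 = (3790 + 10900)/2 = 7345 km.
Circular speed at r₁: v₁ = √(μ/r₁) = √(42830/3790) = 3.3617 km/s.
Transfer-orbit speed at r₁ (vis-viva equation): v_p = √[μ(2/r₁ − 1/a_t)] = 4.0952 km/s.
First burn Δv₁ = |v_p − v₁| = 0.7335 km/s.
At r₂, v₂ = √(μ/r₂) = 1.98226 km/s.
Transfer-orbit speed at r₂: v_a = √[μ(2/r₂ − 1/a_t)] = 1.42392 km/s.
Second burn Δv₂ = |v₂ − v_a| = 0.5583 km/s.
Δv = Δv₁ + Δv₂ = 0.7335 + 0.5583 = 1.292 km/s.

Δv = 1.29 km/s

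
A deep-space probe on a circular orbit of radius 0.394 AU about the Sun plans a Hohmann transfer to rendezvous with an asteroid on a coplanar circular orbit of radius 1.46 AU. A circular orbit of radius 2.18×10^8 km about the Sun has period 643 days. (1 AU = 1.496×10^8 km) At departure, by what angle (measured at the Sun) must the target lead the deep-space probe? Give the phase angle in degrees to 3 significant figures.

From Kepler's third law T² = 4π²r³/μ at r = 2.18×10^8 km, T = 643 days = 643 × 86400 s = 5.55552×10^7 s: μ = 4π²r³/T² = 1.32519×10^11 km³/s².
In km: r₁ = 0.394 × 1.496×10^8 = 5.89424×10^7 km; r₂ = 1.46 × 1.496×10^8 = 2.18416×10^8 km.
The Hohmann ellipse has a_t = (r₁ + r₂)/2 = 1.386792×10^8 km.
Transfer time t = π√(a_t³/μ) = 1.409×10^7 s.
Target angular speed ω₂ = √(μ/r₂³) = 1.128×10^-7 rad/s.
Angle swept by the target during transfer: ω₂·t = 1.5894 rad = 91.07°.
The deep-space probe traverses 180° on the transfer ellipse, so the target must lead by 180° − 91.07° = 88.9°.

φ = 88.9°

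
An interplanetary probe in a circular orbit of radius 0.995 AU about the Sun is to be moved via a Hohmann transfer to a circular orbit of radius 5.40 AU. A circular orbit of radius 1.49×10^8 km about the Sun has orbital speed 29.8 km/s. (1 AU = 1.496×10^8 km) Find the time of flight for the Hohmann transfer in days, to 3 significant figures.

t = 1050 days

From the circular-orbit relation v² = μ/r at r = 1.49×10^8 km: μ = v²r = (29.8)² × 1.49×10^8 = 1.32318×10^11 km³/s².
In km: r₁ = 0.995 × 1.496×10^8 = 1.48852×10^8 km; r₂ = 5.40 × 1.496×10^8 = 8.0784×10^8 km.
Semi-major axis of the transfer orbit: a_t = (1.48852×10^8 + 8.0784×10^8)/2 = 4.78346×10^8 km.
Half the transfer-orbit period gives t = π√(a_t³/μ) = 9.036×10^7 s.
Converting: 9.036×10^7 s ÷ 86400 s/day = 1050 days.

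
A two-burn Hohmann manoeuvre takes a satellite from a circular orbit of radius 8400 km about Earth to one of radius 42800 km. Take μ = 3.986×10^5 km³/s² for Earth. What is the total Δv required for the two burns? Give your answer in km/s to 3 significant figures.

Δv = 3.32 km/s

The Hohmann ellipse has a_t = (r₁ + r₂)/2 = 25600 km.
Circular speed at r₁: v₁ = √(μ/r₁) = √(3.986×10^5/8400) = 6.889 km/s.
On the transfer ellipse at r₁, v² = μ(2/r − 1/a) gives v_p = √[μ(2/r₁ − 1/a_t)] = 8.907 km/s.
First burn Δv₁ = |v_p − v₁| = 2.018 km/s.
At r₂, v₂ = √(μ/r₂) = 3.052 km/s.
Transfer-orbit speed at r₂: v_a = √[μ(2/r₂ − 1/a_t)] = 1.748 km/s.
Second burn Δv₂ = |v₂ − v_a| = 1.304 km/s.
Δv = Δv₁ + Δv₂ = 2.018 + 1.304 = 3.322 km/s.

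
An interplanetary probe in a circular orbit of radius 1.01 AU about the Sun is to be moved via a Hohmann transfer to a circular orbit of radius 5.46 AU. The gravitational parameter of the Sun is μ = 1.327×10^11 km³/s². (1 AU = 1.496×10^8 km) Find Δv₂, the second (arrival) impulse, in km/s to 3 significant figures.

In km: r₁ = 1.01 × 1.496×10^8 = 1.51096×10^8 km; r₂ = 5.46 × 1.496×10^8 = 8.16816×10^8 km.
Transfer-ellipse semi-major axis a_t = (r₁ + r₂)/2 = (1.51096×10^8 + 8.16816×10^8)/2 = 4.83956×10^8 km.
On the circular orbit at r = 8.16816×10^8 km, v_c = √(μ/r) = 12.746 km/s.
Vis-viva on the transfer ellipse at r = 8.16816×10^8 km gives v_t = √[μ(2/r − 1/a_t)] = 7.1219 km/s.
Δv₂ = |v_t − v_c| = |7.1219 − 12.746| = 5.624 km/s.

Δv₂ = 5.62 km/s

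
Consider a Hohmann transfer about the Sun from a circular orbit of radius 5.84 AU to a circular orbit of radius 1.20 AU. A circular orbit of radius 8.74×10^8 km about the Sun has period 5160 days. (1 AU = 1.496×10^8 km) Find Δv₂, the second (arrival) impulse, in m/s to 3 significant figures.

From Kepler's third law T² = 4π²r³/μ at r = 8.74×10^8 km, T = 5160 days = 5160 × 86400 s = 4.45824×10^8 s: μ = 4π²r³/T² = 1.32607×10^11 km³/s².
In km: r₁ = 5.84 × 1.496×10^8 = 8.73664×10^8 km; r₂ = 1.20 × 1.496×10^8 = 1.7952×10^8 km.
Transfer-ellipse semi-major axis a_t = (r₁ + r₂)/2 = (8.73664×10^8 + 1.7952×10^8)/2 = 5.26592×10^8 km.
Circular speed at r = 1.7952×10^8 km: v_c = √(μ/r) = 27.179 km/s.
Vis-viva on the transfer ellipse at r = 1.7952×10^8 km gives v_t = √[μ(2/r − 1/a_t)] = 35.008 km/s.
Δv₂ = |v_t − v_c| = |35.008 − 27.179| = 7.829 km/s.

Δv₂ = 7830 m/s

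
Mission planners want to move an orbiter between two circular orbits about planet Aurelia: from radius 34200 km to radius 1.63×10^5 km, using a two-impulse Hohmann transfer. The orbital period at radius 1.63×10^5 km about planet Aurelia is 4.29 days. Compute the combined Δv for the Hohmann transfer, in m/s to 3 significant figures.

Δv = 2860 m/s

From Kepler's third law T² = 4π²r³/μ at r = 1.63×10^5 km, T = 4.29 days = 4.29 × 86400 s = 3.70656×10^5 s: μ = 4π²r³/T² = 1.24446×10^6 km³/s².
Transfer-ellipse semi-major axis a_t = (r₁ + r₂)/2 = (34200 + 1.630×10^5)/2 = 98600 km.
Circular speed at r₁: v₁ = √(μ/r₁) = √(1.24446×10^6/34200) = 6.03222 km/s.
On the transfer ellipse at r₁, v² = μ(2/r − 1/a) gives v_p = √[μ(2/r₁ − 1/a_t)] = 7.75591 km/s.
First burn Δv₁ = |v_p − v₁| = 1.72369 km/s.
Circular speed at r₂: v₂ = √(μ/r₂) = 2.76310 km/s.
Transfer-orbit speed at r₂: v_a = √[μ(2/r₂ − 1/a_t)] = 1.62731 km/s.
Second burn Δv₂ = |v₂ − v_a| = 1.13579 km/s.
Total Δv = Δv₁ + Δv₂ = 2.859 km/s.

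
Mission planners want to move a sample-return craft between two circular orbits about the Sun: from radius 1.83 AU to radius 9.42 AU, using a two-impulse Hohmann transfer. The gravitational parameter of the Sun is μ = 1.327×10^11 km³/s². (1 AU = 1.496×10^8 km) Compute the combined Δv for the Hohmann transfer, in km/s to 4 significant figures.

In km: r₁ = 1.83 × 1.496×10^8 = 2.73768×10^8 km; r₂ = 9.42 × 1.496×10^8 = 1.409232×10^9 km.
Semi-major axis of the transfer orbit: a_t = (2.73768×10^8 + 1.409232×10^9)/2 = 8.415×10^8 km.
At r₁ the circular-orbit speed is v₁ = √(μ/r₁) = 22.016 km/s.
Transfer-orbit speed at r₁ (v² = μ(2/r − 1/a)): v_p = √[μ(2/r₁ − 1/a_t)] = 28.491 km/s.
First burn Δv₁ = |v_p − v₁| = 6.475 km/s.
Circular speed at r₂: v₂ = √(μ/r₂) = 9.704 km/s.
Transfer-orbit speed at r₂: v_a = √[μ(2/r₂ − 1/a_t)] = 5.535 km/s.
Second burn Δv₂ = |v₂ − v_a| = 4.169 km/s.
Δv = Δv₁ + Δv₂ = 6.475 + 4.169 = 10.64 km/s.

Δv = 10.64 km/s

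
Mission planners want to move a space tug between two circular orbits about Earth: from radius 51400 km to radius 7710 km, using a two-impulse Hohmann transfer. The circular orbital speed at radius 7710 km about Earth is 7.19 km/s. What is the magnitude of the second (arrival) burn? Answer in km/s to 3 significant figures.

From the circular-orbit relation v² = μ/r at r = 7710 km: μ = v²r = (7.19)² × 7710 = 3.98577×10^5 km³/s².
Transfer-ellipse semi-major axis a_t = (r₁ + r₂)/2 = (51400 + 7710)/2 = 29555 km.
Circular speed at r = 7710 km: v_c = √(μ/r) = 7.190 km/s.
Transfer-orbit speed at the same r (vis-viva, a = a_t): v_t = √[μ(2/r − 1/a_t)] = 9.482 km/s.
Δv₂ = |v_t − v_c| = |9.482 − 7.190| = 2.292 km/s.

Δv₂ = 2.29 km/s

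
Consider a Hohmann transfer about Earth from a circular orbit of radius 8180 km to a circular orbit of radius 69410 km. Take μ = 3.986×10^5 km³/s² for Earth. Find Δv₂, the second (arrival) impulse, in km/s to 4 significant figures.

Δv₂ = 1.296 km/s

Transfer-ellipse semi-major axis a_t = (r₁ + r₂)/2 = (8180 + 69410)/2 = 38795 km.
Circular speed at r = 69410 km: v_c = √(μ/r) = 2.396 km/s.
Vis-viva on the transfer ellipse at r = 69410 km gives v_t = √[μ(2/r − 1/a_t)] = 1.100 km/s.
Δv₂ = |v_t − v_c| = |1.100 − 2.396| = 1.296 km/s.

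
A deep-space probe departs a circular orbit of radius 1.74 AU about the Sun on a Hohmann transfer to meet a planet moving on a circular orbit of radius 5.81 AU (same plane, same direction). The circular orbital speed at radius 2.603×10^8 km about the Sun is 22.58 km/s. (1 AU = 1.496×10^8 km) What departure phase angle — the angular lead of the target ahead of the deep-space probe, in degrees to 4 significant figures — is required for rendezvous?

From the circular-orbit relation v² = μ/r at r = 2.603×10^8 km: μ = v²r = (22.58)² × 2.603×10^8 = 1.32716×10^11 km³/s².
In km: r₁ = 1.74 × 1.496×10^8 = 2.60304×10^8 km; r₂ = 5.81 × 1.496×10^8 = 8.69176×10^8 km.
Transfer-ellipse semi-major axis a_t = (r₁ + r₂)/2 = (2.60304×10^8 + 8.69176×10^8)/2 = 5.6474×10^8 km.
Transfer time t = π√(a_t³/μ) = 1.15734×10^8 s.
The target's mean motion on its circular orbit is ω₂ = √(μ/r₂³) = 1.42167×10^-8 rad/s.
Angle swept by the target during transfer: ω₂·t = 1.6454 rad = 94.27°.
The deep-space probe traverses 180° on the transfer ellipse, so the target must lead by 180° − 94.27° = 85.73°.

φ = 85.73°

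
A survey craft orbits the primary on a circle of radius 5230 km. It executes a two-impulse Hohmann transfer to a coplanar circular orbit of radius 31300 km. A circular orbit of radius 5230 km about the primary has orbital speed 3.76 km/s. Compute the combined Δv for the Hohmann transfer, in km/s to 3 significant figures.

Δv = 1.88 km/s

From the circular-orbit relation v² = μ/r at r = 5230 km: μ = v²r = (3.76)² × 5230 = 73939.6 km³/s².
Semi-major axis of the transfer orbit: a_t = (5230 + 31300)/2 = 18265 km.
Circular speed at r₁: v₁ = √(μ/r₁) = √(73939.6/5230) = 3.7600 km/s.
Transfer-orbit speed at r₁ (v² = μ(2/r − 1/a)): v_p = √[μ(2/r₁ − 1/a_t)] = 4.9221 km/s.
First burn Δv₁ = |v_p − v₁| = 1.1621 km/s.
At r₂, v₂ = √(μ/r₂) = 1.536974 km/s.
Transfer-orbit speed at r₂: v_a = √[μ(2/r₂ − 1/a_t)] = 0.8224463 km/s.
Second burn Δv₂ = |v₂ − v_a| = 0.71453 km/s.
Δv = Δv₁ + Δv₂ = 1.1621 + 0.71453 = 1.877 km/s.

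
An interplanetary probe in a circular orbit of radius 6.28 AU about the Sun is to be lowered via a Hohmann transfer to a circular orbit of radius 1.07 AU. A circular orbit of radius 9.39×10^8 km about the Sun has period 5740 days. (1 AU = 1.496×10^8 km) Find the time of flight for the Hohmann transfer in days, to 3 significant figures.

From Kepler's third law T² = 4π²r³/μ at r = 9.39×10^8 km, T = 5740 days = 5740 × 86400 s = 4.95936×10^8 s: μ = 4π²r³/T² = 1.32894×10^11 km³/s².
In km: r₁ = 6.28 × 1.496×10^8 = 9.39488×10^8 km; r₂ = 1.07 × 1.496×10^8 = 1.60072×10^8 km.
Semi-major axis of the transfer orbit: a_t = (9.39488×10^8 + 1.60072×10^8)/2 = 5.4978×10^8 km.
Transfer time t = π√(a_t³/μ) = π√((5.4978×10^8)³ / 1.32894×10^11) = 1.111×10^8 s.
Converting: 1.111×10^8 s ÷ 86400 s/day = 1290 days.

t = 1290 days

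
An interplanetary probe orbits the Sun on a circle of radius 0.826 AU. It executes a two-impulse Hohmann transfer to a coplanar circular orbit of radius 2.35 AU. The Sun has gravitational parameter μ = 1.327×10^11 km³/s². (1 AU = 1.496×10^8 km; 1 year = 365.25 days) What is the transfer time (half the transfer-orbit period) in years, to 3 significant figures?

t = 1.00 years

In km: r₁ = 0.826 × 1.496×10^8 = 1.235696×10^8 km; r₂ = 2.35 × 1.496×10^8 = 3.5156×10^8 km.
Semi-major axis of the transfer orbit: a_t = (1.235696×10^8 + 3.5156×10^8)/2 = 2.375648×10^8 km.
Half the transfer-orbit period gives t = π√(a_t³/μ) = 3.158×10^7 s.
Converting: 3.158×10^7 s ÷ 3.15576×10^7 s/year (365.25 × 86400) = 1.00 years.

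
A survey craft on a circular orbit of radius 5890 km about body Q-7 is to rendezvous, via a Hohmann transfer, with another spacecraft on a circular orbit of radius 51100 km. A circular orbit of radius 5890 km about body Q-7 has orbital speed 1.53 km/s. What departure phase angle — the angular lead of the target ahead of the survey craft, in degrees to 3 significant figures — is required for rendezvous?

φ = 105°

From the circular-orbit relation v² = μ/r at r = 5890 km: μ = v²r = (1.53)² × 5890 = 13787.9 km³/s².
Transfer-ellipse semi-major axis a_t = (r₁ + r₂)/2 = (5890 + 51100)/2 = 28495 km.
The half-period of the transfer ellipse is t = π√(a_t³/μ) = 1.28693×10^5 s.
Target angular speed ω₂ = √(μ/r₂³) = 1.01652×10^-5 rad/s.
Angle swept by the target during transfer: ω₂·t = 1.3082 rad = 74.95°.
Arrival is 180° from departure on the ellipse, so φ = 180° − 74.95° = 105°.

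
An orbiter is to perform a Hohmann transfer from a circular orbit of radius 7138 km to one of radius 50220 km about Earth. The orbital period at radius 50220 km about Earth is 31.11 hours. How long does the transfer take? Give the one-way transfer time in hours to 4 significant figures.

t = 6.713 hours

From Kepler's third law T² = 4π²r³/μ at r = 50220 km, T = 31.11 hours = 31.11 × 3600 s = 1.11996×10^5 s: μ = 4π²r³/T² = 3.98644×10^5 km³/s².
Semi-major axis of the transfer orbit: a_t = (7138 + 50220)/2 = 28679 km.
Half the transfer-orbit period gives t = π√(a_t³/μ) = 24166 s.
Converting: 24166 s ÷ 3600 s/hour = 6.713 hours.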